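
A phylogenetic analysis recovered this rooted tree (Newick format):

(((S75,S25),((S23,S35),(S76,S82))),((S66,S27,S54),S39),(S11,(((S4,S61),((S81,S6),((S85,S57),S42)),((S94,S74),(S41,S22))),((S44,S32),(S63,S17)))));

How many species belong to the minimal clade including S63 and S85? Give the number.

The MRCA of S63 and S85 is the node subtending (((S4,S61),((S81,S6),((S85,S57),S42)),((S94,S74),(S41,S22))),((S44,S32),(S63,S17))).
That clade contains 15 terminal taxa: S17, S22, S32, S4, S41, S42, S44, S57, S6, S61, S63, S74, S81, S85, S94.

15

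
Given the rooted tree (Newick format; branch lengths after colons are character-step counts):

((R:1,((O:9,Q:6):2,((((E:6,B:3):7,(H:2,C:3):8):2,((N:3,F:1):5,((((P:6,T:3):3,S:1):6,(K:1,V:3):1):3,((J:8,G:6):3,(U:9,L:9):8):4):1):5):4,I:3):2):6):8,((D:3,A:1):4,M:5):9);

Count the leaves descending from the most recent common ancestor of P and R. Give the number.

The MRCA of P and R is the node subtending (R,((O,Q),((((E,B),(H,C)),((N,F),((((P,T),S),(K,V)),((J,G),(U,L))))),I))).
That clade contains 19 terminal taxa: B, C, E, F, G, H, I, J, K, L, N, O, P, Q, R, S, T, U, V.

19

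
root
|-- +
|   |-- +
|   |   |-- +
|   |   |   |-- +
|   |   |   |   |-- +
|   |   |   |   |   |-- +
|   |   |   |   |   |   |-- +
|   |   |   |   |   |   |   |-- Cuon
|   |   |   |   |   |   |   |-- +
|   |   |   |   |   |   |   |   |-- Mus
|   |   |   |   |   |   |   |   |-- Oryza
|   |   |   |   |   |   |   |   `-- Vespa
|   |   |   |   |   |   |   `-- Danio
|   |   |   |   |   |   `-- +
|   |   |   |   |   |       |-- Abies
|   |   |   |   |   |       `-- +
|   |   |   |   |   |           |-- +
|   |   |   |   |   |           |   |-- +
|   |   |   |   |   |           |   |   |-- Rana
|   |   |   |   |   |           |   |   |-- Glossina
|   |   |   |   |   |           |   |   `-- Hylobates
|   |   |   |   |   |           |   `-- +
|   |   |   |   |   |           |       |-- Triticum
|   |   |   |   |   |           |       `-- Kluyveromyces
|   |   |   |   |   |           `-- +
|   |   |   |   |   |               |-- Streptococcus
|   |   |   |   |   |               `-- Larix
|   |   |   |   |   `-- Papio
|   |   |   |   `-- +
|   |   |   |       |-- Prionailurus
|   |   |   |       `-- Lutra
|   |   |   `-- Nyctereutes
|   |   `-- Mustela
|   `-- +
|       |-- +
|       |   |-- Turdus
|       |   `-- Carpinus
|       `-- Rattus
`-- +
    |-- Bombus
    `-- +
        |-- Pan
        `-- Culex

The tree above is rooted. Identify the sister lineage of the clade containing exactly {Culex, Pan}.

The clade containing exactly {Culex, Pan} attaches to the tree at the node subtending (Bombus,(Pan,Culex)).
The other lineage descending from that same node — the sister group — is the single tip Bombus.

Bombus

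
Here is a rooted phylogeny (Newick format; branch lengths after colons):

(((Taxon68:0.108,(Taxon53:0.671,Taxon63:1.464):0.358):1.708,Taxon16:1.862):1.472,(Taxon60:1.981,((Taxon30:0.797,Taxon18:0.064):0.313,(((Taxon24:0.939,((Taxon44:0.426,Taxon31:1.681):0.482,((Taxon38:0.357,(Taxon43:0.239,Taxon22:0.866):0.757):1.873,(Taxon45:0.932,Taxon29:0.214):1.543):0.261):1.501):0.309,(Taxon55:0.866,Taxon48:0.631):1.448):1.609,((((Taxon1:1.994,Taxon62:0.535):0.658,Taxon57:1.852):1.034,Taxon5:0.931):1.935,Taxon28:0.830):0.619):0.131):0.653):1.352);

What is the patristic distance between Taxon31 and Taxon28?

The path runs Taxon31 → … → MRCA → … → Taxon28; the MRCA is the node subtending (((Taxon24,((Taxon44,Taxon31),((Taxon38,(Taxon43,Taxon22)),(Taxon45,Taxon29)))),(Taxon55,Taxon48)),((((Taxon1,Taxon62),Taxon57),Taxon5),Taxon28)).
Branch lengths along that path: 1.681 + 0.482 + 1.501 + 0.309 + 1.609 + 0.619 + 0.830 = 7.031.

7.031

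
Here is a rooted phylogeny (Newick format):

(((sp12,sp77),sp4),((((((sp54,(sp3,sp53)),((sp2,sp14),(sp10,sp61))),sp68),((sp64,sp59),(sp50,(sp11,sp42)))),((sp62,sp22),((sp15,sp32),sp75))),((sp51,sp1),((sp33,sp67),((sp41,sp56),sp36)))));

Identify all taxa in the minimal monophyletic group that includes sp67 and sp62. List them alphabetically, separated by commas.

Tracing sp67: it sits inside (sp33,sp67).
Tracing sp62: it sits inside (sp62,sp22).
The smallest clade enclosing both is ((((((sp54,(sp3,sp53)),((sp2,sp14),(sp10,sp61))),sp68),((sp64,sp59),(sp50,(sp11,sp42)))),((sp62,sp22),((sp15,sp32),sp75))),((sp51,sp1),((sp33,sp67),((sp41,sp56),sp36)))); the answer is its 25 terminal taxa in alphabetical order.

sp1, sp10, sp11, sp14, sp15, sp2, sp22, sp3, sp32, sp33, sp36, sp41, sp42, sp50, sp51, sp53, sp54, sp56, sp59, sp61, sp62, sp64, sp67, sp68, sp75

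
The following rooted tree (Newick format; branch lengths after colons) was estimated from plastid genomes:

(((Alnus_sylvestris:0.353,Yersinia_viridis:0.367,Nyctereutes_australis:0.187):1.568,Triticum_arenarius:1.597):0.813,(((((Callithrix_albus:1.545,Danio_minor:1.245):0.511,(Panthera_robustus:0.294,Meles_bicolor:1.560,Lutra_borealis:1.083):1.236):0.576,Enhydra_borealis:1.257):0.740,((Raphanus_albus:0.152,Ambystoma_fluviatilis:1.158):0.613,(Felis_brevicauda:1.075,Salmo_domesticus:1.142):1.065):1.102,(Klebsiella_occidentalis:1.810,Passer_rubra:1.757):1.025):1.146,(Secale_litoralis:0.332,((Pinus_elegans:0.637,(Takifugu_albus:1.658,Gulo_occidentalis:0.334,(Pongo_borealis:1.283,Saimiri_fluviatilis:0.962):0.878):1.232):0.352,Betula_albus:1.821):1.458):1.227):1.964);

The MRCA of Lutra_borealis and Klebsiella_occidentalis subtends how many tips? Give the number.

The MRCA of Lutra_borealis and Klebsiella_occidentalis is the node subtending ((((Callithrix_albus,Danio_minor),(Panthera_robustus,Meles_bicolor,Lutra_borealis)),Enhydra_borealis),((Raphanus_albus,Ambystoma_fluviatilis),(Felis_brevicauda,Salmo_domesticus)),(Klebsiella_occidentalis,Passer_rubra)).
That clade contains 12 terminal taxa: Ambystoma_fluviatilis, Callithrix_albus, Danio_minor, Enhydra_borealis, Felis_brevicauda, Klebsiella_occidentalis, Lutra_borealis, Meles_bicolor, Panthera_robustus, Passer_rubra, Raphanus_albus, Salmo_domesticus.

12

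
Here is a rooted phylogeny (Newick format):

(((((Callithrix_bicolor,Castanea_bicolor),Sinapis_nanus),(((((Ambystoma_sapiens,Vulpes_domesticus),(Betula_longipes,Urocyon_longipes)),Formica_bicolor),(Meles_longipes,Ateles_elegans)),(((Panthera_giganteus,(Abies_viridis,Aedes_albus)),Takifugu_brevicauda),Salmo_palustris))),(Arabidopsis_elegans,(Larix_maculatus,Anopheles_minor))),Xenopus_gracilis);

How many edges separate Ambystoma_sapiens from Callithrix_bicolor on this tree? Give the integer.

9

The MRCA of Ambystoma_sapiens and Callithrix_bicolor is the node subtending (((Callithrix_bicolor,Castanea_bicolor),Sinapis_nanus),(((((Ambystoma_sapiens,Vulpes_domesticus),(Betula_longipes,Urocyon_longipes)),Formica_bicolor),(Meles_longipes,Ateles_elegans)),(((Panthera_giganteus,(Abies_viridis,Aedes_albus)),Takifugu_brevicauda),Salmo_palustris))).
From Ambystoma_sapiens up to that node: 6 branches. From Callithrix_bicolor up to the same node: 3 branches. Total: 6 + 3 = 9.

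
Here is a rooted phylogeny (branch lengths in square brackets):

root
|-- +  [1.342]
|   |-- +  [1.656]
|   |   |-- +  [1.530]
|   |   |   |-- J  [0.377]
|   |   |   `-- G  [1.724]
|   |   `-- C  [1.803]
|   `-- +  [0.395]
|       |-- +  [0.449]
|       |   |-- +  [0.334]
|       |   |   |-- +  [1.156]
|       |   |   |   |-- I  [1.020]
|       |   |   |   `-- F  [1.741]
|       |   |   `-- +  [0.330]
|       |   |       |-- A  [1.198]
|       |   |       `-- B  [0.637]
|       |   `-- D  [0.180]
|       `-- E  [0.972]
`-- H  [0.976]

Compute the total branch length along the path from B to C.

The path runs B → … → MRCA → … → C; the MRCA is the node subtending (((J,G),C),((((I,F),(A,B)),D),E)).
Branch lengths along that path: 0.637 + 0.330 + 0.334 + 0.449 + 0.395 + 1.656 + 1.803 = 5.604.

5.604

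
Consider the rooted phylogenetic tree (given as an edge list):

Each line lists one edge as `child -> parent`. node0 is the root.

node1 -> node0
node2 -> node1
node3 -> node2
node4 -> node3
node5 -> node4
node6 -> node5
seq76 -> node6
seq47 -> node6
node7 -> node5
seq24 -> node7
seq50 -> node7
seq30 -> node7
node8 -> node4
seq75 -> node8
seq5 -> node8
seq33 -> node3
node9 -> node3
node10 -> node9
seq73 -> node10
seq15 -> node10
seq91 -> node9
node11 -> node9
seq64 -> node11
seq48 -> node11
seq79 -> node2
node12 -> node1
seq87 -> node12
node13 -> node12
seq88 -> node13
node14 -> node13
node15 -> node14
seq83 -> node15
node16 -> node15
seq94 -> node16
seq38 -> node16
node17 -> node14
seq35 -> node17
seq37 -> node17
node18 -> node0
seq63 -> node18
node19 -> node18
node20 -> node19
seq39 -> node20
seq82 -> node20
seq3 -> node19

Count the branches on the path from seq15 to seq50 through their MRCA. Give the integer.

The MRCA of seq15 and seq50 is the node subtending ((((seq76,seq47),(seq24,seq50,seq30)),(seq75,seq5)),seq33,((seq73,seq15),seq91,(seq64,seq48))).
From seq15 up to that node: 3 branches. From seq50 up to the same node: 4 branches. Total: 3 + 4 = 7.

7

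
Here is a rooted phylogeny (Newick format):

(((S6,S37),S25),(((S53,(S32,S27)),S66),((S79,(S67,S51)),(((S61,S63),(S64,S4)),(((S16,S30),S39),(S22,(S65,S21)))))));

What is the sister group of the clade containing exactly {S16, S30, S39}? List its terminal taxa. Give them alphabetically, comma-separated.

S21, S22, S65

The clade containing exactly {S16, S30, S39} attaches to the tree at the node subtending (((S16,S30),S39),(S22,(S65,S21))).
The other lineage descending from that same node — the sister group — is (S22,(S65,S21)); its 3 tips in alphabetical order are the answer.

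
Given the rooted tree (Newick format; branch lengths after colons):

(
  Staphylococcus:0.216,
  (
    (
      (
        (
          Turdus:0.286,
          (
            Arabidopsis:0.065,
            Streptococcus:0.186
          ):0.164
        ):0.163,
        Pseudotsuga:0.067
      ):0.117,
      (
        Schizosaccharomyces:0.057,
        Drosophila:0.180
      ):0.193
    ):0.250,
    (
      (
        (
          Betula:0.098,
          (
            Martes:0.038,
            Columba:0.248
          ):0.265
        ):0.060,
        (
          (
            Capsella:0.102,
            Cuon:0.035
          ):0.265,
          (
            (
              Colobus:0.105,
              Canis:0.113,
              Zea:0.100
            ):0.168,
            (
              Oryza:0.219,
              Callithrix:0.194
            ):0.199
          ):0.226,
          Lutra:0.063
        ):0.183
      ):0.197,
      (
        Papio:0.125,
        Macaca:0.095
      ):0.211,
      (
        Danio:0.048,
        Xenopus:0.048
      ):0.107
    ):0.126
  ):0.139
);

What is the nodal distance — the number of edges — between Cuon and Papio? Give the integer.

The MRCA of Cuon and Papio is the node subtending (((Betula,(Martes,Columba)),((Capsella,Cuon),((Colobus,Canis,Zea),(Oryza,Callithrix)),Lutra)),(Papio,Macaca),(Danio,Xenopus)).
From Cuon up to that node: 4 branches. From Papio up to the same node: 2 branches. Total: 4 + 2 = 6.

6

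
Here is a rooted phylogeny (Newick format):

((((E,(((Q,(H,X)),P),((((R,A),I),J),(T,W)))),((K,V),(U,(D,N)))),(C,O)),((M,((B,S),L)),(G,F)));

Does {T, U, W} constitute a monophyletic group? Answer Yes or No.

No

The MRCA of the listed taxa subtends ((E,(((Q,(H,X)),P),((((R,A),I),J),(T,W)))),((K,V),(U,(D,N)))).
That clade also contains A, D, E, H, I, J, K, N, P, Q, R, V, X, which are not in the proposed group, so the group is not monophyletic.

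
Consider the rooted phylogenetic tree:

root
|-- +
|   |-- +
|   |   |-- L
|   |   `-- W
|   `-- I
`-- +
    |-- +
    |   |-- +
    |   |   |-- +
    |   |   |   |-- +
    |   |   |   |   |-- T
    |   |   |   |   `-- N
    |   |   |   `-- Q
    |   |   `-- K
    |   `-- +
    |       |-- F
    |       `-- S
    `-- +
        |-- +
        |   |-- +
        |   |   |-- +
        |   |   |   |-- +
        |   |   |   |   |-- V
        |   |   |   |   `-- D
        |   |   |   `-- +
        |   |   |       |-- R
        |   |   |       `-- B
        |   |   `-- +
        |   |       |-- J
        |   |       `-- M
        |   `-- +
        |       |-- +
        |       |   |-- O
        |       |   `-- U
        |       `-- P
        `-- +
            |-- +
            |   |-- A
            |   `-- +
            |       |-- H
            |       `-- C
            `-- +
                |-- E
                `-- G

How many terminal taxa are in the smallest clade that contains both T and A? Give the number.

The MRCA of T and A is the node subtending (((((T,N),Q),K),(F,S)),(((((V,D),(R,B)),(J,M)),((O,U),P)),((A,(H,C)),(E,G)))).
That clade contains 20 terminal taxa: A, B, C, D, E, F, G, H, J, K, M, N, O, P, Q, R, S, T, U, V.

20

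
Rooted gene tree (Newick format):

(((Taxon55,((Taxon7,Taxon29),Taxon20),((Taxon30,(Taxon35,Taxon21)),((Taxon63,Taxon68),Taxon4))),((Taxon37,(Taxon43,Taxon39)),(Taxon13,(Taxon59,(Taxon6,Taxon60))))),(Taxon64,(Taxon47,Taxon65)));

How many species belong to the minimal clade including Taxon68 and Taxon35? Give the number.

6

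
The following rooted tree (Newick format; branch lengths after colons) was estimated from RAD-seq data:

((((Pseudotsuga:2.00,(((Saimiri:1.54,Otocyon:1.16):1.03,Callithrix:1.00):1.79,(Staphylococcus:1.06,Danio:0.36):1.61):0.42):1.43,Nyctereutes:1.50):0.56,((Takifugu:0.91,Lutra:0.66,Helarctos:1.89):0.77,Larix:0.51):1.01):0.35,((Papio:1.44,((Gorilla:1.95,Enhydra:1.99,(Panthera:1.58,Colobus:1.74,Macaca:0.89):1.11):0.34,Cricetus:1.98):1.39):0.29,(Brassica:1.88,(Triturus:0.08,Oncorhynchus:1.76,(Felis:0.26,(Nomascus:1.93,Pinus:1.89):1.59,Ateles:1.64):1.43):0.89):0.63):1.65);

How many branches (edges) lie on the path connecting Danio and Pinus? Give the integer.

12

The MRCA of Danio and Pinus is the root of the tree.
From Danio up to that node: 6 branches. From Pinus up to the same node: 6 branches. Total: 6 + 6 = 12.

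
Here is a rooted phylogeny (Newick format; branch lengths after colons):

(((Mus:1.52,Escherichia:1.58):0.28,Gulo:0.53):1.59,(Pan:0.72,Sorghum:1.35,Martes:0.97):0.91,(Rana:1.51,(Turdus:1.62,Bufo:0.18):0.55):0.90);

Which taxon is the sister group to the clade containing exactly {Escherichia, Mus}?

Gulo

The clade containing exactly {Escherichia, Mus} attaches to the tree at the node subtending ((Mus,Escherichia),Gulo).
The other lineage descending from that same node — the sister group — is the single tip Gulo.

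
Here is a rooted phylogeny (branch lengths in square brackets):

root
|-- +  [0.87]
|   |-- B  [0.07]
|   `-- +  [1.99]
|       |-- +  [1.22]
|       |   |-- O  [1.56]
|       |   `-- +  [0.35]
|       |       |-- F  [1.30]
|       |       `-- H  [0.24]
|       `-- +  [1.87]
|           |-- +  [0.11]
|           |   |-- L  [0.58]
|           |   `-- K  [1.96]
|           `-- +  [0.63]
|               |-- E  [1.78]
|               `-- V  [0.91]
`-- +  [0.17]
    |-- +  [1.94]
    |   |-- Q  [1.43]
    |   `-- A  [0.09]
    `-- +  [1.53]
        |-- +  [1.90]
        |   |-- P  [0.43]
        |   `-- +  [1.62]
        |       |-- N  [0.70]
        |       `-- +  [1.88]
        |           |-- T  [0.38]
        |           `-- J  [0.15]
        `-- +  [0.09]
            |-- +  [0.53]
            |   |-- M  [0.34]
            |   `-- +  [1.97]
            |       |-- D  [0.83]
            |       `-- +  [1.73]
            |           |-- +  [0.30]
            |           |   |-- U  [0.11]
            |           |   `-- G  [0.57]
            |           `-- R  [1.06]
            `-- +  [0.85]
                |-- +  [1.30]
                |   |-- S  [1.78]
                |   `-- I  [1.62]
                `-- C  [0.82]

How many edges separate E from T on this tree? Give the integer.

The MRCA of E and T is the root of the tree.
From E up to that node: 5 branches. From T up to the same node: 6 branches. Total: 5 + 6 = 11.

11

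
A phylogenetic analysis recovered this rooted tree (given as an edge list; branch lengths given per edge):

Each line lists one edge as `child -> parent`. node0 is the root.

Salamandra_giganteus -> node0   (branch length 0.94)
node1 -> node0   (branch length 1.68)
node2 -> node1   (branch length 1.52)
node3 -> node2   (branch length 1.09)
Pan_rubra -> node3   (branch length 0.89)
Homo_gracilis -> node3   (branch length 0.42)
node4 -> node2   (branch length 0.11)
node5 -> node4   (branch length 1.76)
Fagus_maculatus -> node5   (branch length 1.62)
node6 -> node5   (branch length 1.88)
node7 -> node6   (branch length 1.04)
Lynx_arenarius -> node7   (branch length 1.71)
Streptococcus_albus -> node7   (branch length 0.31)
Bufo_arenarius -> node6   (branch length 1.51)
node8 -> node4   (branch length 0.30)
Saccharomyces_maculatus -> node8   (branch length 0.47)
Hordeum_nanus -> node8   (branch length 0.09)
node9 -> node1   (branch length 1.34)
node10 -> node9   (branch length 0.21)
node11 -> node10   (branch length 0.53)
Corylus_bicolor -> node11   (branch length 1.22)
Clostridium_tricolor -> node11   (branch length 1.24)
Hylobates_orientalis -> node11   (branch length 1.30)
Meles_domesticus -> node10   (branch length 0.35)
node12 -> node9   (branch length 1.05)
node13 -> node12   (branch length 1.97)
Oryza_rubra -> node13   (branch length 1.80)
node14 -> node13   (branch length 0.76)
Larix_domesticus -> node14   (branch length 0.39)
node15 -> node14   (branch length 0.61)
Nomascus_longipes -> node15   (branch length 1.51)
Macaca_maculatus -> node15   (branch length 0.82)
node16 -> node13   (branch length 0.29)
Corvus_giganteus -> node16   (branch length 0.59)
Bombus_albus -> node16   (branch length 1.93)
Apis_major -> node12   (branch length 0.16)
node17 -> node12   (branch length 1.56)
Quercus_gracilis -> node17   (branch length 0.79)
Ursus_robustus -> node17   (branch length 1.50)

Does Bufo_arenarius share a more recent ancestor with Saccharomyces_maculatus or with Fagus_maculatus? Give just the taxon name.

Fagus_maculatus

The MRCA of Bufo_arenarius and Fagus_maculatus subtends (Fagus_maculatus,((Lynx_arenarius,Streptococcus_albus),Bufo_arenarius)) (4 taxa).
The MRCA of Bufo_arenarius and Saccharomyces_maculatus subtends ((Fagus_maculatus,((Lynx_arenarius,Streptococcus_albus),Bufo_arenarius)),(Saccharomyces_maculatus,Hordeum_nanus)) (6 taxa).
The first is nested inside the second, so Bufo_arenarius shares a more recent common ancestor with Fagus_maculatus.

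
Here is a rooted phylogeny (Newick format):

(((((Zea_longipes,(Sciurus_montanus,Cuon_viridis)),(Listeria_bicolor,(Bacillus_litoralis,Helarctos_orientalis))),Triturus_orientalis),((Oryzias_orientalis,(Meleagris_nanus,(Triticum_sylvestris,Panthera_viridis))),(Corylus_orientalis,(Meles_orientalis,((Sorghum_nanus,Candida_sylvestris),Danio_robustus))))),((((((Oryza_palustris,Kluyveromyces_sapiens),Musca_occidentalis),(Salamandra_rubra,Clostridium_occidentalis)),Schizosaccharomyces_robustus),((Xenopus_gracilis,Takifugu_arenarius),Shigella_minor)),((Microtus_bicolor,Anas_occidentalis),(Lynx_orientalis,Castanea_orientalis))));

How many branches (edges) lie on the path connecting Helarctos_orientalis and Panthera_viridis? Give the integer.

10

The MRCA of Helarctos_orientalis and Panthera_viridis is the node subtending ((((Zea_longipes,(Sciurus_montanus,Cuon_viridis)),(Listeria_bicolor,(Bacillus_litoralis,Helarctos_orientalis))),Triturus_orientalis),((Oryzias_orientalis,(Meleagris_nanus,(Triticum_sylvestris,Panthera_viridis))),(Corylus_orientalis,(Meles_orientalis,((Sorghum_nanus,Candida_sylvestris),Danio_robustus))))).
From Helarctos_orientalis up to that node: 5 branches. From Panthera_viridis up to the same node: 5 branches. Total: 5 + 5 = 10.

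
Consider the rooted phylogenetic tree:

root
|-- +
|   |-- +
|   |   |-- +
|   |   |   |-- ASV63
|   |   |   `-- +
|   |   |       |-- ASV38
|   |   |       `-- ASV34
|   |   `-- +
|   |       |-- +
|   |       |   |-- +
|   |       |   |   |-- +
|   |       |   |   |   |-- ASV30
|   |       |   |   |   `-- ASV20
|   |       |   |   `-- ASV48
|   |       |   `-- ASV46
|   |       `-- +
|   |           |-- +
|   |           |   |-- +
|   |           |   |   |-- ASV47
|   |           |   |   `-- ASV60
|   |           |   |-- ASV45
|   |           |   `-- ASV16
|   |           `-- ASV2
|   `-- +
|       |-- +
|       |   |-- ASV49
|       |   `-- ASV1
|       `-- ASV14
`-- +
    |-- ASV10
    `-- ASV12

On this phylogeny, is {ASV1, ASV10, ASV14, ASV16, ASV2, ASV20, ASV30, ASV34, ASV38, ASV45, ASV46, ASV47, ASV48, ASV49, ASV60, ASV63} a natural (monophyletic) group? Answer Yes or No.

The MRCA of the listed taxa is the root, so the smallest clade containing them is the whole tree.
That clade also contains ASV12, which is not in the proposed group, so the group is not monophyletic.

No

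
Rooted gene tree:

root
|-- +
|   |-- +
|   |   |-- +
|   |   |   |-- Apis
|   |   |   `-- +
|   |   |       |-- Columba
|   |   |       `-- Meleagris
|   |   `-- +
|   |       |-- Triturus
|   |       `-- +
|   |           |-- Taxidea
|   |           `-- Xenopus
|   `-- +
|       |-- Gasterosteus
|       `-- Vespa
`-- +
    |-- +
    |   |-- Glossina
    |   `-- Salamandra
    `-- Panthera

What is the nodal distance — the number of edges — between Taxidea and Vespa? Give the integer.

The MRCA of Taxidea and Vespa is the node subtending (((Apis,(Columba,Meleagris)),(Triturus,(Taxidea,Xenopus))),(Gasterosteus,Vespa)).
From Taxidea up to that node: 4 branches. From Vespa up to the same node: 2 branches. Total: 4 + 2 = 6.

6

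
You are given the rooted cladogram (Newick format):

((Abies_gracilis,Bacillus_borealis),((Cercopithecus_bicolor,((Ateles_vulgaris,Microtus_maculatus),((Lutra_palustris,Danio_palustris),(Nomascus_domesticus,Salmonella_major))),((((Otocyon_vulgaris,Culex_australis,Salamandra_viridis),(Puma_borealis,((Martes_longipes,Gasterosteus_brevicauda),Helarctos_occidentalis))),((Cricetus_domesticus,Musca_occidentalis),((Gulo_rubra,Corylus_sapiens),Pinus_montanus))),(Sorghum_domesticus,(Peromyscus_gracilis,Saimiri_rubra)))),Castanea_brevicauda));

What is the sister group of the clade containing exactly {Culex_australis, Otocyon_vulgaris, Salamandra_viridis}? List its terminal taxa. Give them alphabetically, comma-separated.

The clade containing exactly {Culex_australis, Otocyon_vulgaris, Salamandra_viridis} attaches to the tree at the node subtending ((Otocyon_vulgaris,Culex_australis,Salamandra_viridis),(Puma_borealis,((Martes_longipes,Gasterosteus_brevicauda),Helarctos_occidentalis))).
The other lineage descending from that same node — the sister group — is (Puma_borealis,((Martes_longipes,Gasterosteus_brevicauda),Helarctos_occidentalis)); its 4 tips in alphabetical order are the answer.

Gasterosteus_brevicauda, Helarctos_occidentalis, Martes_longipes, Puma_borealis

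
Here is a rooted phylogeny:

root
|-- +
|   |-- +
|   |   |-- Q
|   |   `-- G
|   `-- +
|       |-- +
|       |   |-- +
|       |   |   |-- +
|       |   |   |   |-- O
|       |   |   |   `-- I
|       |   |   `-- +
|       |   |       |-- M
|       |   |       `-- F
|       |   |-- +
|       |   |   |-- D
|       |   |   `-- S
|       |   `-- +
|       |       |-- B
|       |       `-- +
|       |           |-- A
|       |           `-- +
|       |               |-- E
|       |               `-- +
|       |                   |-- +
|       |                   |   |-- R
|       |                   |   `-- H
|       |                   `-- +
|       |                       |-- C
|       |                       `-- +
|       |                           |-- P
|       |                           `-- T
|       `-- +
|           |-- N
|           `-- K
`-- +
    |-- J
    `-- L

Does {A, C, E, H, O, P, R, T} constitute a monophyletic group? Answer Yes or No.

No

The MRCA of the listed taxa subtends (((O,I),(M,F)),(D,S),(B,(A,(E,((R,H),(C,(P,T))))))).
That clade also contains B, D, F, I, M, S, which are not in the proposed group, so the group is not monophyletic.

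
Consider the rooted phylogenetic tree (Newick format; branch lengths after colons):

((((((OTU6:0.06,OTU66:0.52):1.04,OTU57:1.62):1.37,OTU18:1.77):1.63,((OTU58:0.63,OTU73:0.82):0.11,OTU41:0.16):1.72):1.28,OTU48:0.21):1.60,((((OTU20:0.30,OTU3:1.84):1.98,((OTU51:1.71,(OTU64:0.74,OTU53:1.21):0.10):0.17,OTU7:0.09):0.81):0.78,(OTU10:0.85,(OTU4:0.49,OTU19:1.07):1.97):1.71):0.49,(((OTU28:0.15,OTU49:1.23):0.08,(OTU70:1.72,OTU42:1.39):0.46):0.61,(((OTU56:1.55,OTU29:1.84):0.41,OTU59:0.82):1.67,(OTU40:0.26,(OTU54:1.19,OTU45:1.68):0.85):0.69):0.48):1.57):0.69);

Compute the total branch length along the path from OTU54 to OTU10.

The path runs OTU54 → … → MRCA → … → OTU10; the MRCA is the node subtending ((((OTU20,OTU3),((OTU51,(OTU64,OTU53)),OTU7)),(OTU10,(OTU4,OTU19))),(((OTU28,OTU49),(OTU70,OTU42)),(((OTU56,OTU29),OTU59),(OTU40,(OTU54,OTU45))))).
Branch lengths along that path: 1.19 + 0.85 + 0.69 + 0.48 + 1.57 + 0.49 + 1.71 + 0.85 = 7.83.

7.83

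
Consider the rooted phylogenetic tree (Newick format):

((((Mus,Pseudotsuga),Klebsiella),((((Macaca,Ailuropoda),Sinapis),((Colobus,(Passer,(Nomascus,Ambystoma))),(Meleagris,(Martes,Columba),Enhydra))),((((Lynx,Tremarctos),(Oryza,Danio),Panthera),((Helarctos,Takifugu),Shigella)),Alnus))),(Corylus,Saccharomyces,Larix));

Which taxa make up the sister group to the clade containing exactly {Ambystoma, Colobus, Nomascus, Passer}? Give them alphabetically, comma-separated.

The clade containing exactly {Ambystoma, Colobus, Nomascus, Passer} attaches to the tree at the node subtending ((Colobus,(Passer,(Nomascus,Ambystoma))),(Meleagris,(Martes,Columba),Enhydra)).
The other lineage descending from that same node — the sister group — is (Meleagris,(Martes,Columba),Enhydra); its 4 tips in alphabetical order are the answer.

Columba, Enhydra, Martes, Meleagris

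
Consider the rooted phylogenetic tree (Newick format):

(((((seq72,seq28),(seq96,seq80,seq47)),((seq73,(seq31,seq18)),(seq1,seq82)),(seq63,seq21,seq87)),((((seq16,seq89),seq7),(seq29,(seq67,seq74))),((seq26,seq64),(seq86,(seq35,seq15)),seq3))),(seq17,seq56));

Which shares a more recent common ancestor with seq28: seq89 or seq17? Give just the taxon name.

The MRCA of seq28 and seq89 subtends ((((seq72,seq28),(seq96,seq80,seq47)),((seq73,(seq31,seq18)),(seq1,seq82)),(seq63,seq21,seq87)),((((seq16,seq89),seq7),(seq29,(seq67,seq74))),((seq26,seq64),(seq86,(seq35,seq15)),seq3))) (25 taxa).
The MRCA of seq28 and seq17 is the root, subtending the entire tree (27 taxa).
The first is nested inside the second, so seq28 shares a more recent common ancestor with seq89.

seq89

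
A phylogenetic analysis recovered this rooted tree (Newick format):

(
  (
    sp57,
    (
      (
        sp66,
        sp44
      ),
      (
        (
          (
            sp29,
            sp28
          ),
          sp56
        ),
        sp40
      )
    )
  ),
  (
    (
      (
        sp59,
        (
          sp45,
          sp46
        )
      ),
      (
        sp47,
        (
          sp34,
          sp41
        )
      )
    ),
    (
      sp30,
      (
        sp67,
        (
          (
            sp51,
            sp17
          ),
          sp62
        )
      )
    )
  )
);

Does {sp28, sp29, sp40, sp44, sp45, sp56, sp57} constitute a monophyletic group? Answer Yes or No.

No

The MRCA of the listed taxa is the root, so the smallest clade containing them is the whole tree.
That clade also contains sp17, sp30, sp34, sp41, sp46, sp47, sp51, sp59, sp62, sp66, sp67, which are not in the proposed group, so the group is not monophyletic.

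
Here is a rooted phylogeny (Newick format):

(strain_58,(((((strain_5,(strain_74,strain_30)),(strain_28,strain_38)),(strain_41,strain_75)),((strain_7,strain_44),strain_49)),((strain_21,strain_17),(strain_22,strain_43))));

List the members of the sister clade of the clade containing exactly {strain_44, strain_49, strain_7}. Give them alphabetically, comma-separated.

strain_28, strain_30, strain_38, strain_41, strain_5, strain_74, strain_75

The clade containing exactly {strain_44, strain_49, strain_7} attaches to the tree at the node subtending ((((strain_5,(strain_74,strain_30)),(strain_28,strain_38)),(strain_41,strain_75)),((strain_7,strain_44),strain_49)).
The other lineage descending from that same node — the sister group — is (((strain_5,(strain_74,strain_30)),(strain_28,strain_38)),(strain_41,strain_75)); its 7 tips in alphabetical order are the answer.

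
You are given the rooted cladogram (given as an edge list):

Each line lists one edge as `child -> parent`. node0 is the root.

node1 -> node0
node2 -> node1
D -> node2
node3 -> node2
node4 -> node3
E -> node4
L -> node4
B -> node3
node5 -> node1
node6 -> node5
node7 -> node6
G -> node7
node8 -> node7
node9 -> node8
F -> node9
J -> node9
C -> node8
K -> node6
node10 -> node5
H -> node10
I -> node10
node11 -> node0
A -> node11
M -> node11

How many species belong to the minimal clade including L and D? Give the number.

4

The MRCA of L and D is the node subtending (D,((E,L),B)).
That clade contains 4 terminal taxa: B, D, E, L.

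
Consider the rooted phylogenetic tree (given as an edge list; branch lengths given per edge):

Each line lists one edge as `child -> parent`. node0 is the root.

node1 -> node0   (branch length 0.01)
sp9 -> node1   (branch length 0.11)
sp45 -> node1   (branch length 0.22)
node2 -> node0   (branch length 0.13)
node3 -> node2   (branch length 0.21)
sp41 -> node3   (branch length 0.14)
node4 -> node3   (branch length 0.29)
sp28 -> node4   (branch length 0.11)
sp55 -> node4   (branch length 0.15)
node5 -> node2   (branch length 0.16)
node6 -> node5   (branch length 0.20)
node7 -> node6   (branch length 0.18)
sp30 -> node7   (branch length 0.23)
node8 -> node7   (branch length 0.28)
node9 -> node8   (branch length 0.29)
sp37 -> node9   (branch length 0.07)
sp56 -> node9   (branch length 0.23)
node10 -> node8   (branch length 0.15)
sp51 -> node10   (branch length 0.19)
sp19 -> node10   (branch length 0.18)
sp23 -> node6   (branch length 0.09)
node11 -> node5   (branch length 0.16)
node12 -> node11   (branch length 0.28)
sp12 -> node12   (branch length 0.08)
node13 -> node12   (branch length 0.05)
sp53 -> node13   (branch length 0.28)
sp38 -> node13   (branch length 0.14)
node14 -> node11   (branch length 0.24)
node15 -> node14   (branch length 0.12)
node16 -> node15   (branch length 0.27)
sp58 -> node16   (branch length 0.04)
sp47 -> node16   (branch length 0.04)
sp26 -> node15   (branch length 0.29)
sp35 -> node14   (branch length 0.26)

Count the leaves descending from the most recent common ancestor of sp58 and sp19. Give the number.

The MRCA of sp58 and sp19 is the node subtending (((sp30,((sp37,sp56),(sp51,sp19))),sp23),((sp12,(sp53,sp38)),(((sp58,sp47),sp26),sp35))).
That clade contains 13 terminal taxa: sp12, sp19, sp23, sp26, sp30, sp35, sp37, sp38, sp47, sp51, sp53, sp56, sp58.

13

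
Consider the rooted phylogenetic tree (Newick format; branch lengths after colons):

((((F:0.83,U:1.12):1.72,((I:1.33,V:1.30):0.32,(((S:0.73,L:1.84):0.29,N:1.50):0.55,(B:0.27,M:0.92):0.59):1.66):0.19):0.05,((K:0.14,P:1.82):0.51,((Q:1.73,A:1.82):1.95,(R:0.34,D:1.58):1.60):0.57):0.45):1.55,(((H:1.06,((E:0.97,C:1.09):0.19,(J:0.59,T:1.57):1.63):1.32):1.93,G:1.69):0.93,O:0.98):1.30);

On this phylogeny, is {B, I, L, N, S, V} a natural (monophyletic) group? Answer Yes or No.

No

The MRCA of the listed taxa subtends ((I,V),(((S,L),N),(B,M))).
That clade also contains M, which is not in the proposed group, so the group is not monophyletic.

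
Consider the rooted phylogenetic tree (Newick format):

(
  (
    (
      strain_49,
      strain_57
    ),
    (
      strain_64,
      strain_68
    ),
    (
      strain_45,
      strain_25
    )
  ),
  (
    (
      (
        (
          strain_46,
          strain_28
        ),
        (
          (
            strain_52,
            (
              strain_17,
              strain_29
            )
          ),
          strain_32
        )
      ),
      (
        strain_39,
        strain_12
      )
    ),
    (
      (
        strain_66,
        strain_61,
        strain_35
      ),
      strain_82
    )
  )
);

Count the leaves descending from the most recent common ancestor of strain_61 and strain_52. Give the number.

The MRCA of strain_61 and strain_52 is the node subtending ((((strain_46,strain_28),((strain_52,(strain_17,strain_29)),strain_32)),(strain_39,strain_12)),((strain_66,strain_61,strain_35),strain_82)).
That clade contains 12 terminal taxa: strain_12, strain_17, strain_28, strain_29, strain_32, strain_35, strain_39, strain_46, strain_52, strain_61, strain_66, strain_82.

12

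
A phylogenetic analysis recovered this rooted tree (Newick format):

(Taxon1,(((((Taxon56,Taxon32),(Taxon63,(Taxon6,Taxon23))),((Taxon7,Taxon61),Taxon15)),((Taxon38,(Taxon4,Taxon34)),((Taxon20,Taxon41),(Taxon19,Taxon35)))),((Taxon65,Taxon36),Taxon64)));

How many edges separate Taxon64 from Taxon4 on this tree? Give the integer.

7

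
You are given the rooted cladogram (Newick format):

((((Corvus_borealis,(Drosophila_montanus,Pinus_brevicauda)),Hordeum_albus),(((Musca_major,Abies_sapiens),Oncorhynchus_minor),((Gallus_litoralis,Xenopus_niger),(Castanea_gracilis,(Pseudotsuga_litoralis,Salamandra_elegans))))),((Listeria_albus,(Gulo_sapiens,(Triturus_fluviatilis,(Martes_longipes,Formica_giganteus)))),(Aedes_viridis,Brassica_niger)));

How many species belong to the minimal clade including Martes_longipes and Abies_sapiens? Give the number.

19

The MRCA of Martes_longipes and Abies_sapiens is the root, so the clade is the entire tree.
That clade contains 19 terminal taxa: Abies_sapiens, Aedes_viridis, Brassica_niger, Castanea_gracilis, Corvus_borealis, Drosophila_montanus, Formica_giganteus, Gallus_litoralis, Gulo_sapiens, Hordeum_albus, Listeria_albus, Martes_longipes, Musca_major, Oncorhynchus_minor, Pinus_brevicauda, Pseudotsuga_litoralis, Salamandra_elegans, Triturus_fluviatilis, Xenopus_niger.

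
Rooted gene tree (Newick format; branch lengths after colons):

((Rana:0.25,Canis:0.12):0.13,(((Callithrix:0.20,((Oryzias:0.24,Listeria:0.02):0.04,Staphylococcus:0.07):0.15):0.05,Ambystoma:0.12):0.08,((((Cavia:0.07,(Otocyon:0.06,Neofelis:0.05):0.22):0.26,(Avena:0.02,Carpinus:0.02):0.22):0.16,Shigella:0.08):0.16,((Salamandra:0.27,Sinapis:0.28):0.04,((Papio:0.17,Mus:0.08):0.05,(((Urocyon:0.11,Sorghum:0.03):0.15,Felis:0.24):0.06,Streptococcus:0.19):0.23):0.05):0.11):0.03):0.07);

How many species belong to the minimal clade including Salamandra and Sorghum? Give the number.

8

The MRCA of Salamandra and Sorghum is the node subtending ((Salamandra,Sinapis),((Papio,Mus),(((Urocyon,Sorghum),Felis),Streptococcus))).
That clade contains 8 terminal taxa: Felis, Mus, Papio, Salamandra, Sinapis, Sorghum, Streptococcus, Urocyon.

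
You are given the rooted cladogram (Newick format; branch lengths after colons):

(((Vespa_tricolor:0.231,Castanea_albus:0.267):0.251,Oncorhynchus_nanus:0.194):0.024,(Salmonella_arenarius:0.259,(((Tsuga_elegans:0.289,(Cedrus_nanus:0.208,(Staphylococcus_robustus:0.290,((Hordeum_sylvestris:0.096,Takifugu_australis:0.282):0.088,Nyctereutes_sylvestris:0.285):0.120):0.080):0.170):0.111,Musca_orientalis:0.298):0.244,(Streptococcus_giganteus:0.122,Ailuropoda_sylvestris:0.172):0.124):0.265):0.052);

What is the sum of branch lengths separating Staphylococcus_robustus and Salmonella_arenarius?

The path runs Staphylococcus_robustus → … → MRCA → … → Salmonella_arenarius; the MRCA is the node subtending (Salmonella_arenarius,(((Tsuga_elegans,(Cedrus_nanus,(Staphylococcus_robustus,((Hordeum_sylvestris,Takifugu_australis),Nyctereutes_sylvestris)))),Musca_orientalis),(Streptococcus_giganteus,Ailuropoda_sylvestris))).
Branch lengths along that path: 0.290 + 0.080 + 0.170 + 0.111 + 0.244 + 0.265 + 0.259 = 1.419.

1.419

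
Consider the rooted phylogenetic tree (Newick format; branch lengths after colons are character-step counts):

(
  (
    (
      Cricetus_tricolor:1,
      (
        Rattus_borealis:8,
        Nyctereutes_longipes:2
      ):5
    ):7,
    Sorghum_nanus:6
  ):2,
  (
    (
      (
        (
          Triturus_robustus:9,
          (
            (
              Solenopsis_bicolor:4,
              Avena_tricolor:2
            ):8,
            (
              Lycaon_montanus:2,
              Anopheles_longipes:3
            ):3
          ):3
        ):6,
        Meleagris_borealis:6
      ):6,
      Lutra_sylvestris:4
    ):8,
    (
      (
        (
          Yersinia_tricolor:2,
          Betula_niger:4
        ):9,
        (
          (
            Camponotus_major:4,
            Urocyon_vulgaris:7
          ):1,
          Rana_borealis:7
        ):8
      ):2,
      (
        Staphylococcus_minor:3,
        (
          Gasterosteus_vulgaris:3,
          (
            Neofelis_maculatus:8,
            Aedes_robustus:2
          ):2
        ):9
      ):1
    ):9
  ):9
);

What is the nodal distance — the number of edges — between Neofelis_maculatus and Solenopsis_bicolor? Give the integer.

11

The MRCA of Neofelis_maculatus and Solenopsis_bicolor is the node subtending ((((Triturus_robustus,((Solenopsis_bicolor,Avena_tricolor),(Lycaon_montanus,Anopheles_longipes))),Meleagris_borealis),Lutra_sylvestris),(((Yersinia_tricolor,Betula_niger),((Camponotus_major,Urocyon_vulgaris),Rana_borealis)),(Staphylococcus_minor,(Gasterosteus_vulgaris,(Neofelis_maculatus,Aedes_robustus))))).
From Neofelis_maculatus up to that node: 5 branches. From Solenopsis_bicolor up to the same node: 6 branches. Total: 5 + 6 = 11.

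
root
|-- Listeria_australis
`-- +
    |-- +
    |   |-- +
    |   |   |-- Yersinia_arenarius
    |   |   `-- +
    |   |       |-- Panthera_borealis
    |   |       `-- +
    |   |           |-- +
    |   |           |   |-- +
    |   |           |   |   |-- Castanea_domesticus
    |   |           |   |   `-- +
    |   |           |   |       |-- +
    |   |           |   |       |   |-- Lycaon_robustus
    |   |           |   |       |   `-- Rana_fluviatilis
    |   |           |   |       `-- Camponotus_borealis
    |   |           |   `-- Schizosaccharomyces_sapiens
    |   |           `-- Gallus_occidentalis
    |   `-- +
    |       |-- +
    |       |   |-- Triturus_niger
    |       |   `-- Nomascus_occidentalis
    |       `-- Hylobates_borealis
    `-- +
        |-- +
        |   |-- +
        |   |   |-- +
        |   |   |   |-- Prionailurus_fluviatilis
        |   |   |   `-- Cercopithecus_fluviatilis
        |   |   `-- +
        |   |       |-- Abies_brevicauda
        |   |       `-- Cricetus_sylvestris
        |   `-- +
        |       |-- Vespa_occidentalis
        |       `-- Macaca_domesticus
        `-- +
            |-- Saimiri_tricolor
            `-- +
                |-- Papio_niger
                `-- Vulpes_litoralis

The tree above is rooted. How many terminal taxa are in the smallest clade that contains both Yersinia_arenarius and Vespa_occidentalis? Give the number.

20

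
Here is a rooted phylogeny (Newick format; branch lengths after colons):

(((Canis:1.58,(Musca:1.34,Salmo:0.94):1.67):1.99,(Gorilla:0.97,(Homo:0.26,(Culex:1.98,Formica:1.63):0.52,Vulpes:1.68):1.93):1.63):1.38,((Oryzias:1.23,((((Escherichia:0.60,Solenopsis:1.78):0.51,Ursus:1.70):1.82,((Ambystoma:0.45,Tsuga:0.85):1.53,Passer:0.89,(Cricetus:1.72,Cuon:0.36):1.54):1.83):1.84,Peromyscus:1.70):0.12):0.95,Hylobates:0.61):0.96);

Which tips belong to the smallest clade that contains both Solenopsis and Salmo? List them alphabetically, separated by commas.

Ambystoma, Canis, Cricetus, Culex, Cuon, Escherichia, Formica, Gorilla, Homo, Hylobates, Musca, Oryzias, Passer, Peromyscus, Salmo, Solenopsis, Tsuga, Ursus, Vulpes

Tracing Solenopsis: it sits inside (Escherichia,Solenopsis).
Tracing Salmo: it sits inside (Musca,Salmo).
The smallest clade enclosing both is the whole tree (their MRCA is the root), so the answer is all 19 tips in alphabetical order.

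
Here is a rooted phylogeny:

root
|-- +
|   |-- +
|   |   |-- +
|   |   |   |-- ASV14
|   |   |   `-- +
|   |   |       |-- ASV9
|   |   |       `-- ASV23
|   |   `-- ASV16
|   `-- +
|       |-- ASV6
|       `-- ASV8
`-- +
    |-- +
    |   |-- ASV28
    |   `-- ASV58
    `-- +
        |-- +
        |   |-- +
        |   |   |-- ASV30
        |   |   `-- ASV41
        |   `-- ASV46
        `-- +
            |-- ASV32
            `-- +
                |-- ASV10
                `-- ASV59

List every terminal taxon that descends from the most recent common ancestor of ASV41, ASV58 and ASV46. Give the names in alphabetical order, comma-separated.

ASV10, ASV28, ASV30, ASV32, ASV41, ASV46, ASV58, ASV59

Tracing ASV41: it sits inside (ASV30,ASV41).
Tracing ASV58: it sits inside (ASV28,ASV58).
Tracing ASV46: it sits inside ((ASV30,ASV41),ASV46).
The smallest clade enclosing all 3 is ((ASV28,ASV58),(((ASV30,ASV41),ASV46),(ASV32,(ASV10,ASV59)))); the answer is its 8 terminal taxa in alphabetical order.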